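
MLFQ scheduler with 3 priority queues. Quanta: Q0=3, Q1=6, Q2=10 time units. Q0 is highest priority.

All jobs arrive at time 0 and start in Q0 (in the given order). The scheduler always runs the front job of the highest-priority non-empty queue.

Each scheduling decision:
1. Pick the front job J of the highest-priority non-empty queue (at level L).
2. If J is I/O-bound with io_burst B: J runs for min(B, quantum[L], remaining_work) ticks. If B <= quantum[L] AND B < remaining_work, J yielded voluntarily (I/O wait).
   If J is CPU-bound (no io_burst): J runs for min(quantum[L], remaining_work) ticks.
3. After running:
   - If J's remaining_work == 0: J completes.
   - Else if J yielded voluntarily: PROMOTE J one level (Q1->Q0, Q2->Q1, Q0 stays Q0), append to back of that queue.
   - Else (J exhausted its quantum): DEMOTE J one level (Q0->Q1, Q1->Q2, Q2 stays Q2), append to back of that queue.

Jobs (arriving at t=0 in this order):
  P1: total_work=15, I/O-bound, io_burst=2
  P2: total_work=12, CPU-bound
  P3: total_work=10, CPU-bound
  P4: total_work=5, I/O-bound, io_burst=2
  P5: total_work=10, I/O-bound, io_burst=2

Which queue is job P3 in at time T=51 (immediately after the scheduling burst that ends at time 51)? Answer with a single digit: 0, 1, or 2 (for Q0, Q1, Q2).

t=0-2: P1@Q0 runs 2, rem=13, I/O yield, promote→Q0. Q0=[P2,P3,P4,P5,P1] Q1=[] Q2=[]
t=2-5: P2@Q0 runs 3, rem=9, quantum used, demote→Q1. Q0=[P3,P4,P5,P1] Q1=[P2] Q2=[]
t=5-8: P3@Q0 runs 3, rem=7, quantum used, demote→Q1. Q0=[P4,P5,P1] Q1=[P2,P3] Q2=[]
t=8-10: P4@Q0 runs 2, rem=3, I/O yield, promote→Q0. Q0=[P5,P1,P4] Q1=[P2,P3] Q2=[]
t=10-12: P5@Q0 runs 2, rem=8, I/O yield, promote→Q0. Q0=[P1,P4,P5] Q1=[P2,P3] Q2=[]
t=12-14: P1@Q0 runs 2, rem=11, I/O yield, promote→Q0. Q0=[P4,P5,P1] Q1=[P2,P3] Q2=[]
t=14-16: P4@Q0 runs 2, rem=1, I/O yield, promote→Q0. Q0=[P5,P1,P4] Q1=[P2,P3] Q2=[]
t=16-18: P5@Q0 runs 2, rem=6, I/O yield, promote→Q0. Q0=[P1,P4,P5] Q1=[P2,P3] Q2=[]
t=18-20: P1@Q0 runs 2, rem=9, I/O yield, promote→Q0. Q0=[P4,P5,P1] Q1=[P2,P3] Q2=[]
t=20-21: P4@Q0 runs 1, rem=0, completes. Q0=[P5,P1] Q1=[P2,P3] Q2=[]
t=21-23: P5@Q0 runs 2, rem=4, I/O yield, promote→Q0. Q0=[P1,P5] Q1=[P2,P3] Q2=[]
t=23-25: P1@Q0 runs 2, rem=7, I/O yield, promote→Q0. Q0=[P5,P1] Q1=[P2,P3] Q2=[]
t=25-27: P5@Q0 runs 2, rem=2, I/O yield, promote→Q0. Q0=[P1,P5] Q1=[P2,P3] Q2=[]
t=27-29: P1@Q0 runs 2, rem=5, I/O yield, promote→Q0. Q0=[P5,P1] Q1=[P2,P3] Q2=[]
t=29-31: P5@Q0 runs 2, rem=0, completes. Q0=[P1] Q1=[P2,P3] Q2=[]
t=31-33: P1@Q0 runs 2, rem=3, I/O yield, promote→Q0. Q0=[P1] Q1=[P2,P3] Q2=[]
t=33-35: P1@Q0 runs 2, rem=1, I/O yield, promote→Q0. Q0=[P1] Q1=[P2,P3] Q2=[]
t=35-36: P1@Q0 runs 1, rem=0, completes. Q0=[] Q1=[P2,P3] Q2=[]
t=36-42: P2@Q1 runs 6, rem=3, quantum used, demote→Q2. Q0=[] Q1=[P3] Q2=[P2]
t=42-48: P3@Q1 runs 6, rem=1, quantum used, demote→Q2. Q0=[] Q1=[] Q2=[P2,P3]
t=48-51: P2@Q2 runs 3, rem=0, completes. Q0=[] Q1=[] Q2=[P3]
t=51-52: P3@Q2 runs 1, rem=0, completes. Q0=[] Q1=[] Q2=[]

Answer: 2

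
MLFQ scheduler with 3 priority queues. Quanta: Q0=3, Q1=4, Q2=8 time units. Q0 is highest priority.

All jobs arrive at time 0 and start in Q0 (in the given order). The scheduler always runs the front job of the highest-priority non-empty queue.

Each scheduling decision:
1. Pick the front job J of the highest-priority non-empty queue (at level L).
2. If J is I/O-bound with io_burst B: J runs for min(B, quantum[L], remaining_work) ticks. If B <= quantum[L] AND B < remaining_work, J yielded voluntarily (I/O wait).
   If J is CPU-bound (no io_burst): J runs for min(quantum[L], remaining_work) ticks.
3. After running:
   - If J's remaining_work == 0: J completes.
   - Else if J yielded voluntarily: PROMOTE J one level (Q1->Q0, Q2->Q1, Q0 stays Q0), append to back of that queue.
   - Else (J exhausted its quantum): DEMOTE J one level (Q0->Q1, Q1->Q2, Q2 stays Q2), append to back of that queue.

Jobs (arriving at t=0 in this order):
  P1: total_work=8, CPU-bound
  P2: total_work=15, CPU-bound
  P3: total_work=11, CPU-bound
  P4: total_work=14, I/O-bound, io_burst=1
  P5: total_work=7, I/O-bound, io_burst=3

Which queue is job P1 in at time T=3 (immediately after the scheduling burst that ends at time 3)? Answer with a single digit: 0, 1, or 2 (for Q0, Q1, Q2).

t=0-3: P1@Q0 runs 3, rem=5, quantum used, demote→Q1. Q0=[P2,P3,P4,P5] Q1=[P1] Q2=[]
t=3-6: P2@Q0 runs 3, rem=12, quantum used, demote→Q1. Q0=[P3,P4,P5] Q1=[P1,P2] Q2=[]
t=6-9: P3@Q0 runs 3, rem=8, quantum used, demote→Q1. Q0=[P4,P5] Q1=[P1,P2,P3] Q2=[]
t=9-10: P4@Q0 runs 1, rem=13, I/O yield, promote→Q0. Q0=[P5,P4] Q1=[P1,P2,P3] Q2=[]
t=10-13: P5@Q0 runs 3, rem=4, I/O yield, promote→Q0. Q0=[P4,P5] Q1=[P1,P2,P3] Q2=[]
t=13-14: P4@Q0 runs 1, rem=12, I/O yield, promote→Q0. Q0=[P5,P4] Q1=[P1,P2,P3] Q2=[]
t=14-17: P5@Q0 runs 3, rem=1, I/O yield, promote→Q0. Q0=[P4,P5] Q1=[P1,P2,P3] Q2=[]
t=17-18: P4@Q0 runs 1, rem=11, I/O yield, promote→Q0. Q0=[P5,P4] Q1=[P1,P2,P3] Q2=[]
t=18-19: P5@Q0 runs 1, rem=0, completes. Q0=[P4] Q1=[P1,P2,P3] Q2=[]
t=19-20: P4@Q0 runs 1, rem=10, I/O yield, promote→Q0. Q0=[P4] Q1=[P1,P2,P3] Q2=[]
t=20-21: P4@Q0 runs 1, rem=9, I/O yield, promote→Q0. Q0=[P4] Q1=[P1,P2,P3] Q2=[]
t=21-22: P4@Q0 runs 1, rem=8, I/O yield, promote→Q0. Q0=[P4] Q1=[P1,P2,P3] Q2=[]
t=22-23: P4@Q0 runs 1, rem=7, I/O yield, promote→Q0. Q0=[P4] Q1=[P1,P2,P3] Q2=[]
t=23-24: P4@Q0 runs 1, rem=6, I/O yield, promote→Q0. Q0=[P4] Q1=[P1,P2,P3] Q2=[]
t=24-25: P4@Q0 runs 1, rem=5, I/O yield, promote→Q0. Q0=[P4] Q1=[P1,P2,P3] Q2=[]
t=25-26: P4@Q0 runs 1, rem=4, I/O yield, promote→Q0. Q0=[P4] Q1=[P1,P2,P3] Q2=[]
t=26-27: P4@Q0 runs 1, rem=3, I/O yield, promote→Q0. Q0=[P4] Q1=[P1,P2,P3] Q2=[]
t=27-28: P4@Q0 runs 1, rem=2, I/O yield, promote→Q0. Q0=[P4] Q1=[P1,P2,P3] Q2=[]
t=28-29: P4@Q0 runs 1, rem=1, I/O yield, promote→Q0. Q0=[P4] Q1=[P1,P2,P3] Q2=[]
t=29-30: P4@Q0 runs 1, rem=0, completes. Q0=[] Q1=[P1,P2,P3] Q2=[]
t=30-34: P1@Q1 runs 4, rem=1, quantum used, demote→Q2. Q0=[] Q1=[P2,P3] Q2=[P1]
t=34-38: P2@Q1 runs 4, rem=8, quantum used, demote→Q2. Q0=[] Q1=[P3] Q2=[P1,P2]
t=38-42: P3@Q1 runs 4, rem=4, quantum used, demote→Q2. Q0=[] Q1=[] Q2=[P1,P2,P3]
t=42-43: P1@Q2 runs 1, rem=0, completes. Q0=[] Q1=[] Q2=[P2,P3]
t=43-51: P2@Q2 runs 8, rem=0, completes. Q0=[] Q1=[] Q2=[P3]
t=51-55: P3@Q2 runs 4, rem=0, completes. Q0=[] Q1=[] Q2=[]

Answer: 1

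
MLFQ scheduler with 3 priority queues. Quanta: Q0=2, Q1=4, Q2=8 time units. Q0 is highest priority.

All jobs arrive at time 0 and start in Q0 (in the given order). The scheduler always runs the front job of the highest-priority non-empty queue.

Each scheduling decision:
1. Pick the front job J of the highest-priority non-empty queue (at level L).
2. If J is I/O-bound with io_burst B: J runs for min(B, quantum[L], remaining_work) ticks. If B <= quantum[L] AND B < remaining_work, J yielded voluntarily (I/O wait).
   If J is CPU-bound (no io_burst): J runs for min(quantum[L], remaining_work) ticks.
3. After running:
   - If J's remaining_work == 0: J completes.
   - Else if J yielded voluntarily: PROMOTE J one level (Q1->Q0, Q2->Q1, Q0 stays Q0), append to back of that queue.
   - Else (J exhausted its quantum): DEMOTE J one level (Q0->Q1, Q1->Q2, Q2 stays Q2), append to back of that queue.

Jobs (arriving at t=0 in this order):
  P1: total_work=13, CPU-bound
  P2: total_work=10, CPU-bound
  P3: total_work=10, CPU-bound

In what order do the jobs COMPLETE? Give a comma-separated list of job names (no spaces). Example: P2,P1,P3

t=0-2: P1@Q0 runs 2, rem=11, quantum used, demote→Q1. Q0=[P2,P3] Q1=[P1] Q2=[]
t=2-4: P2@Q0 runs 2, rem=8, quantum used, demote→Q1. Q0=[P3] Q1=[P1,P2] Q2=[]
t=4-6: P3@Q0 runs 2, rem=8, quantum used, demote→Q1. Q0=[] Q1=[P1,P2,P3] Q2=[]
t=6-10: P1@Q1 runs 4, rem=7, quantum used, demote→Q2. Q0=[] Q1=[P2,P3] Q2=[P1]
t=10-14: P2@Q1 runs 4, rem=4, quantum used, demote→Q2. Q0=[] Q1=[P3] Q2=[P1,P2]
t=14-18: P3@Q1 runs 4, rem=4, quantum used, demote→Q2. Q0=[] Q1=[] Q2=[P1,P2,P3]
t=18-25: P1@Q2 runs 7, rem=0, completes. Q0=[] Q1=[] Q2=[P2,P3]
t=25-29: P2@Q2 runs 4, rem=0, completes. Q0=[] Q1=[] Q2=[P3]
t=29-33: P3@Q2 runs 4, rem=0, completes. Q0=[] Q1=[] Q2=[]

Answer: P1,P2,P3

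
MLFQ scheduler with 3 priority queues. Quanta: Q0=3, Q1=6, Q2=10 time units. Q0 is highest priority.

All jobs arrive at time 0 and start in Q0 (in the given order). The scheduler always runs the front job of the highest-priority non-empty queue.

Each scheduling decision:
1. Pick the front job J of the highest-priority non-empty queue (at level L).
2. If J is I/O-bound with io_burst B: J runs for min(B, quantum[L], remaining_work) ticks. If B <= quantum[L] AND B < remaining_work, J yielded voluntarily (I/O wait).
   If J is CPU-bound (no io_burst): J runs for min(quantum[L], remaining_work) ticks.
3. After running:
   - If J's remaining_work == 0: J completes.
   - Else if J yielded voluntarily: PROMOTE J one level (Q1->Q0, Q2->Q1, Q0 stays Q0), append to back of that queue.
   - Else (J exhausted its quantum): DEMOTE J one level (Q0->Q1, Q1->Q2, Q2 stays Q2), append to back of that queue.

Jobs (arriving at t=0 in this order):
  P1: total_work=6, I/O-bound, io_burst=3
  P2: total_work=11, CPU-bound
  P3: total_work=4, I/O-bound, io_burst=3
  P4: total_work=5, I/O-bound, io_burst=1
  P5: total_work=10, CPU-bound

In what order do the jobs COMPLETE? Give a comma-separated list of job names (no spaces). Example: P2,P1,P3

t=0-3: P1@Q0 runs 3, rem=3, I/O yield, promote→Q0. Q0=[P2,P3,P4,P5,P1] Q1=[] Q2=[]
t=3-6: P2@Q0 runs 3, rem=8, quantum used, demote→Q1. Q0=[P3,P4,P5,P1] Q1=[P2] Q2=[]
t=6-9: P3@Q0 runs 3, rem=1, I/O yield, promote→Q0. Q0=[P4,P5,P1,P3] Q1=[P2] Q2=[]
t=9-10: P4@Q0 runs 1, rem=4, I/O yield, promote→Q0. Q0=[P5,P1,P3,P4] Q1=[P2] Q2=[]
t=10-13: P5@Q0 runs 3, rem=7, quantum used, demote→Q1. Q0=[P1,P3,P4] Q1=[P2,P5] Q2=[]
t=13-16: P1@Q0 runs 3, rem=0, completes. Q0=[P3,P4] Q1=[P2,P5] Q2=[]
t=16-17: P3@Q0 runs 1, rem=0, completes. Q0=[P4] Q1=[P2,P5] Q2=[]
t=17-18: P4@Q0 runs 1, rem=3, I/O yield, promote→Q0. Q0=[P4] Q1=[P2,P5] Q2=[]
t=18-19: P4@Q0 runs 1, rem=2, I/O yield, promote→Q0. Q0=[P4] Q1=[P2,P5] Q2=[]
t=19-20: P4@Q0 runs 1, rem=1, I/O yield, promote→Q0. Q0=[P4] Q1=[P2,P5] Q2=[]
t=20-21: P4@Q0 runs 1, rem=0, completes. Q0=[] Q1=[P2,P5] Q2=[]
t=21-27: P2@Q1 runs 6, rem=2, quantum used, demote→Q2. Q0=[] Q1=[P5] Q2=[P2]
t=27-33: P5@Q1 runs 6, rem=1, quantum used, demote→Q2. Q0=[] Q1=[] Q2=[P2,P5]
t=33-35: P2@Q2 runs 2, rem=0, completes. Q0=[] Q1=[] Q2=[P5]
t=35-36: P5@Q2 runs 1, rem=0, completes. Q0=[] Q1=[] Q2=[]

Answer: P1,P3,P4,P2,P5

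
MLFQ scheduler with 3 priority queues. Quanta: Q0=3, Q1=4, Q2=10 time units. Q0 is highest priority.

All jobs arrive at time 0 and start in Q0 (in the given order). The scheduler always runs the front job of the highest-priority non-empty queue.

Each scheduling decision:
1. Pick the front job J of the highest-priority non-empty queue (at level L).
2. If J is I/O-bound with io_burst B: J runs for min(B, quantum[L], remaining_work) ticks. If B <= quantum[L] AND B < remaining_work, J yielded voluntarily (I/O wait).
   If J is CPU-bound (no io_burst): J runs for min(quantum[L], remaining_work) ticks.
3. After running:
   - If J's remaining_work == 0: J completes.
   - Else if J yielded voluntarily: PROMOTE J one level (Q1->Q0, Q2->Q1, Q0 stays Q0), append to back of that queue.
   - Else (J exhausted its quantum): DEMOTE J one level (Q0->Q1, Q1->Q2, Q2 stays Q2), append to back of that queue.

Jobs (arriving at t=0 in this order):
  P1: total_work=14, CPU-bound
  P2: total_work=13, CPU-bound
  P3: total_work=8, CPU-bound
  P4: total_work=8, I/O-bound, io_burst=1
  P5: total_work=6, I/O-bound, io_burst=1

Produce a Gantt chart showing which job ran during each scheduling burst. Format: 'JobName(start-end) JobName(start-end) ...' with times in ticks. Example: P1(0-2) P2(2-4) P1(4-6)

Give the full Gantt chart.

t=0-3: P1@Q0 runs 3, rem=11, quantum used, demote→Q1. Q0=[P2,P3,P4,P5] Q1=[P1] Q2=[]
t=3-6: P2@Q0 runs 3, rem=10, quantum used, demote→Q1. Q0=[P3,P4,P5] Q1=[P1,P2] Q2=[]
t=6-9: P3@Q0 runs 3, rem=5, quantum used, demote→Q1. Q0=[P4,P5] Q1=[P1,P2,P3] Q2=[]
t=9-10: P4@Q0 runs 1, rem=7, I/O yield, promote→Q0. Q0=[P5,P4] Q1=[P1,P2,P3] Q2=[]
t=10-11: P5@Q0 runs 1, rem=5, I/O yield, promote→Q0. Q0=[P4,P5] Q1=[P1,P2,P3] Q2=[]
t=11-12: P4@Q0 runs 1, rem=6, I/O yield, promote→Q0. Q0=[P5,P4] Q1=[P1,P2,P3] Q2=[]
t=12-13: P5@Q0 runs 1, rem=4, I/O yield, promote→Q0. Q0=[P4,P5] Q1=[P1,P2,P3] Q2=[]
t=13-14: P4@Q0 runs 1, rem=5, I/O yield, promote→Q0. Q0=[P5,P4] Q1=[P1,P2,P3] Q2=[]
t=14-15: P5@Q0 runs 1, rem=3, I/O yield, promote→Q0. Q0=[P4,P5] Q1=[P1,P2,P3] Q2=[]
t=15-16: P4@Q0 runs 1, rem=4, I/O yield, promote→Q0. Q0=[P5,P4] Q1=[P1,P2,P3] Q2=[]
t=16-17: P5@Q0 runs 1, rem=2, I/O yield, promote→Q0. Q0=[P4,P5] Q1=[P1,P2,P3] Q2=[]
t=17-18: P4@Q0 runs 1, rem=3, I/O yield, promote→Q0. Q0=[P5,P4] Q1=[P1,P2,P3] Q2=[]
t=18-19: P5@Q0 runs 1, rem=1, I/O yield, promote→Q0. Q0=[P4,P5] Q1=[P1,P2,P3] Q2=[]
t=19-20: P4@Q0 runs 1, rem=2, I/O yield, promote→Q0. Q0=[P5,P4] Q1=[P1,P2,P3] Q2=[]
t=20-21: P5@Q0 runs 1, rem=0, completes. Q0=[P4] Q1=[P1,P2,P3] Q2=[]
t=21-22: P4@Q0 runs 1, rem=1, I/O yield, promote→Q0. Q0=[P4] Q1=[P1,P2,P3] Q2=[]
t=22-23: P4@Q0 runs 1, rem=0, completes. Q0=[] Q1=[P1,P2,P3] Q2=[]
t=23-27: P1@Q1 runs 4, rem=7, quantum used, demote→Q2. Q0=[] Q1=[P2,P3] Q2=[P1]
t=27-31: P2@Q1 runs 4, rem=6, quantum used, demote→Q2. Q0=[] Q1=[P3] Q2=[P1,P2]
t=31-35: P3@Q1 runs 4, rem=1, quantum used, demote→Q2. Q0=[] Q1=[] Q2=[P1,P2,P3]
t=35-42: P1@Q2 runs 7, rem=0, completes. Q0=[] Q1=[] Q2=[P2,P3]
t=42-48: P2@Q2 runs 6, rem=0, completes. Q0=[] Q1=[] Q2=[P3]
t=48-49: P3@Q2 runs 1, rem=0, completes. Q0=[] Q1=[] Q2=[]

Answer: P1(0-3) P2(3-6) P3(6-9) P4(9-10) P5(10-11) P4(11-12) P5(12-13) P4(13-14) P5(14-15) P4(15-16) P5(16-17) P4(17-18) P5(18-19) P4(19-20) P5(20-21) P4(21-22) P4(22-23) P1(23-27) P2(27-31) P3(31-35) P1(35-42) P2(42-48) P3(48-49)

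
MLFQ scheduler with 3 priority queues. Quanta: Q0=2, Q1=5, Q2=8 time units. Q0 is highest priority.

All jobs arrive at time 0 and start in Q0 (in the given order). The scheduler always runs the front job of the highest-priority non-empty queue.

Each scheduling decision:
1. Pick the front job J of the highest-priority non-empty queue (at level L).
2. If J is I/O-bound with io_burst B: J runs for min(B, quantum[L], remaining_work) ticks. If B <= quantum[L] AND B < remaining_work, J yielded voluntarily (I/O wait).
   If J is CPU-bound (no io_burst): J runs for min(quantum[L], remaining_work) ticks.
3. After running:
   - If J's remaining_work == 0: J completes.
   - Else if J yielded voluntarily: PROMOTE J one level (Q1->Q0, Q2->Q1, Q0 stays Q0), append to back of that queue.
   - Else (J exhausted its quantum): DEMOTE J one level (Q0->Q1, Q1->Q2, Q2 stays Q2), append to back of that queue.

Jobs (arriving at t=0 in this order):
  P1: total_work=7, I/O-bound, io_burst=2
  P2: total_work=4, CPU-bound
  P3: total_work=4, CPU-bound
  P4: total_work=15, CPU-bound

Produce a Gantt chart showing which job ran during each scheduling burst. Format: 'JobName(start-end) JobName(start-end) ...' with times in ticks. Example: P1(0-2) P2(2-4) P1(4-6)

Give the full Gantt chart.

t=0-2: P1@Q0 runs 2, rem=5, I/O yield, promote→Q0. Q0=[P2,P3,P4,P1] Q1=[] Q2=[]
t=2-4: P2@Q0 runs 2, rem=2, quantum used, demote→Q1. Q0=[P3,P4,P1] Q1=[P2] Q2=[]
t=4-6: P3@Q0 runs 2, rem=2, quantum used, demote→Q1. Q0=[P4,P1] Q1=[P2,P3] Q2=[]
t=6-8: P4@Q0 runs 2, rem=13, quantum used, demote→Q1. Q0=[P1] Q1=[P2,P3,P4] Q2=[]
t=8-10: P1@Q0 runs 2, rem=3, I/O yield, promote→Q0. Q0=[P1] Q1=[P2,P3,P4] Q2=[]
t=10-12: P1@Q0 runs 2, rem=1, I/O yield, promote→Q0. Q0=[P1] Q1=[P2,P3,P4] Q2=[]
t=12-13: P1@Q0 runs 1, rem=0, completes. Q0=[] Q1=[P2,P3,P4] Q2=[]
t=13-15: P2@Q1 runs 2, rem=0, completes. Q0=[] Q1=[P3,P4] Q2=[]
t=15-17: P3@Q1 runs 2, rem=0, completes. Q0=[] Q1=[P4] Q2=[]
t=17-22: P4@Q1 runs 5, rem=8, quantum used, demote→Q2. Q0=[] Q1=[] Q2=[P4]
t=22-30: P4@Q2 runs 8, rem=0, completes. Q0=[] Q1=[] Q2=[]

Answer: P1(0-2) P2(2-4) P3(4-6) P4(6-8) P1(8-10) P1(10-12) P1(12-13) P2(13-15) P3(15-17) P4(17-22) P4(22-30)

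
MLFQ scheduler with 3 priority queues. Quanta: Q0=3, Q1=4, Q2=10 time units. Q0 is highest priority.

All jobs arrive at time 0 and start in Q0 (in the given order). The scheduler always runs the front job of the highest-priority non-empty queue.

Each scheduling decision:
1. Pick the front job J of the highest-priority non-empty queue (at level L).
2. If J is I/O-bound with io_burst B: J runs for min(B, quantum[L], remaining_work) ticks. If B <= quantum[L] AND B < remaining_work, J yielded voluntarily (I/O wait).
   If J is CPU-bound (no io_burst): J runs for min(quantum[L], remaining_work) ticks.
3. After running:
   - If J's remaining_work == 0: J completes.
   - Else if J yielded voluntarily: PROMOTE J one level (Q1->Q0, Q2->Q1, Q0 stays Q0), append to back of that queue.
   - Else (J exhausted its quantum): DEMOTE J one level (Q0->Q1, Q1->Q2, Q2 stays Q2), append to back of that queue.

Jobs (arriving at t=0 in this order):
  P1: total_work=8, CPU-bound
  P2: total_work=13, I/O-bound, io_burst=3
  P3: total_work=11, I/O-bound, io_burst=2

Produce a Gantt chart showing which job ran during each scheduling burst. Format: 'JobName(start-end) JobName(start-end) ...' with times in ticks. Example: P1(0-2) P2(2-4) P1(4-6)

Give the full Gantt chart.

Answer: P1(0-3) P2(3-6) P3(6-8) P2(8-11) P3(11-13) P2(13-16) P3(16-18) P2(18-21) P3(21-23) P2(23-24) P3(24-26) P3(26-27) P1(27-31) P1(31-32)

Derivation:
t=0-3: P1@Q0 runs 3, rem=5, quantum used, demote→Q1. Q0=[P2,P3] Q1=[P1] Q2=[]
t=3-6: P2@Q0 runs 3, rem=10, I/O yield, promote→Q0. Q0=[P3,P2] Q1=[P1] Q2=[]
t=6-8: P3@Q0 runs 2, rem=9, I/O yield, promote→Q0. Q0=[P2,P3] Q1=[P1] Q2=[]
t=8-11: P2@Q0 runs 3, rem=7, I/O yield, promote→Q0. Q0=[P3,P2] Q1=[P1] Q2=[]
t=11-13: P3@Q0 runs 2, rem=7, I/O yield, promote→Q0. Q0=[P2,P3] Q1=[P1] Q2=[]
t=13-16: P2@Q0 runs 3, rem=4, I/O yield, promote→Q0. Q0=[P3,P2] Q1=[P1] Q2=[]
t=16-18: P3@Q0 runs 2, rem=5, I/O yield, promote→Q0. Q0=[P2,P3] Q1=[P1] Q2=[]
t=18-21: P2@Q0 runs 3, rem=1, I/O yield, promote→Q0. Q0=[P3,P2] Q1=[P1] Q2=[]
t=21-23: P3@Q0 runs 2, rem=3, I/O yield, promote→Q0. Q0=[P2,P3] Q1=[P1] Q2=[]
t=23-24: P2@Q0 runs 1, rem=0, completes. Q0=[P3] Q1=[P1] Q2=[]
t=24-26: P3@Q0 runs 2, rem=1, I/O yield, promote→Q0. Q0=[P3] Q1=[P1] Q2=[]
t=26-27: P3@Q0 runs 1, rem=0, completes. Q0=[] Q1=[P1] Q2=[]
t=27-31: P1@Q1 runs 4, rem=1, quantum used, demote→Q2. Q0=[] Q1=[] Q2=[P1]
t=31-32: P1@Q2 runs 1, rem=0, completes. Q0=[] Q1=[] Q2=[]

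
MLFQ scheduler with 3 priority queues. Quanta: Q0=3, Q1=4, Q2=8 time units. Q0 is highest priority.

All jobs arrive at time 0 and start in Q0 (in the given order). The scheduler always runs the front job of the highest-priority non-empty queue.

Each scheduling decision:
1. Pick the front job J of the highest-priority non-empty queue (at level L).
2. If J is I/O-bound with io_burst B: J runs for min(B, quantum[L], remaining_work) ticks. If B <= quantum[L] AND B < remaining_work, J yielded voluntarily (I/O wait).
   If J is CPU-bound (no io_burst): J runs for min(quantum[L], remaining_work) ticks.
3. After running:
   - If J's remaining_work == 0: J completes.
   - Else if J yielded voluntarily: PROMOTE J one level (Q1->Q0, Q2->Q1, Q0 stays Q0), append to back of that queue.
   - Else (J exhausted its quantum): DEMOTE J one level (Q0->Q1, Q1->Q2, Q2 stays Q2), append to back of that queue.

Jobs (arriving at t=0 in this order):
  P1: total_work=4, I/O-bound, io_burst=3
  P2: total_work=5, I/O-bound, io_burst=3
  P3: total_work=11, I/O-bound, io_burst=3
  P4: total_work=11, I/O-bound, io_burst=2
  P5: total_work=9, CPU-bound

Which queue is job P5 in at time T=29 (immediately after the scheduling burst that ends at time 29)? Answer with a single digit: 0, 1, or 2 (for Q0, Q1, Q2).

Answer: 1

Derivation:
t=0-3: P1@Q0 runs 3, rem=1, I/O yield, promote→Q0. Q0=[P2,P3,P4,P5,P1] Q1=[] Q2=[]
t=3-6: P2@Q0 runs 3, rem=2, I/O yield, promote→Q0. Q0=[P3,P4,P5,P1,P2] Q1=[] Q2=[]
t=6-9: P3@Q0 runs 3, rem=8, I/O yield, promote→Q0. Q0=[P4,P5,P1,P2,P3] Q1=[] Q2=[]
t=9-11: P4@Q0 runs 2, rem=9, I/O yield, promote→Q0. Q0=[P5,P1,P2,P3,P4] Q1=[] Q2=[]
t=11-14: P5@Q0 runs 3, rem=6, quantum used, demote→Q1. Q0=[P1,P2,P3,P4] Q1=[P5] Q2=[]
t=14-15: P1@Q0 runs 1, rem=0, completes. Q0=[P2,P3,P4] Q1=[P5] Q2=[]
t=15-17: P2@Q0 runs 2, rem=0, completes. Q0=[P3,P4] Q1=[P5] Q2=[]
t=17-20: P3@Q0 runs 3, rem=5, I/O yield, promote→Q0. Q0=[P4,P3] Q1=[P5] Q2=[]
t=20-22: P4@Q0 runs 2, rem=7, I/O yield, promote→Q0. Q0=[P3,P4] Q1=[P5] Q2=[]
t=22-25: P3@Q0 runs 3, rem=2, I/O yield, promote→Q0. Q0=[P4,P3] Q1=[P5] Q2=[]
t=25-27: P4@Q0 runs 2, rem=5, I/O yield, promote→Q0. Q0=[P3,P4] Q1=[P5] Q2=[]
t=27-29: P3@Q0 runs 2, rem=0, completes. Q0=[P4] Q1=[P5] Q2=[]
t=29-31: P4@Q0 runs 2, rem=3, I/O yield, promote→Q0. Q0=[P4] Q1=[P5] Q2=[]
t=31-33: P4@Q0 runs 2, rem=1, I/O yield, promote→Q0. Q0=[P4] Q1=[P5] Q2=[]
t=33-34: P4@Q0 runs 1, rem=0, completes. Q0=[] Q1=[P5] Q2=[]
t=34-38: P5@Q1 runs 4, rem=2, quantum used, demote→Q2. Q0=[] Q1=[] Q2=[P5]
t=38-40: P5@Q2 runs 2, rem=0, completes. Q0=[] Q1=[] Q2=[]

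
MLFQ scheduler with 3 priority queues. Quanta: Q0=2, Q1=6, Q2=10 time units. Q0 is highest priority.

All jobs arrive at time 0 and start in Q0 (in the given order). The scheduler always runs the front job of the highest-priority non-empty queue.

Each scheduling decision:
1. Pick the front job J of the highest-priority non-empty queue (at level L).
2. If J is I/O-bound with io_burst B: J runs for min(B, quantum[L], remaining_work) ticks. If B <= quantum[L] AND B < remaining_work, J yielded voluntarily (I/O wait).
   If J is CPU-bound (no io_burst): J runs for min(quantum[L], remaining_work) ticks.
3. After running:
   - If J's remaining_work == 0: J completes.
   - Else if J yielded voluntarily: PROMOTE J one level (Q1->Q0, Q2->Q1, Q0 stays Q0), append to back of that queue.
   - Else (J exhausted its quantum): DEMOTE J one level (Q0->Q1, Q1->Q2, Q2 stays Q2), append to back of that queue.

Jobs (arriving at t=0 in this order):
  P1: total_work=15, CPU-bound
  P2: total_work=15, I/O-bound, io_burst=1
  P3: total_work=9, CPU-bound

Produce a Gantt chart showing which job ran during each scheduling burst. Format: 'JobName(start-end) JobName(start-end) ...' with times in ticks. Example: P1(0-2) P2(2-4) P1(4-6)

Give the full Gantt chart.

t=0-2: P1@Q0 runs 2, rem=13, quantum used, demote→Q1. Q0=[P2,P3] Q1=[P1] Q2=[]
t=2-3: P2@Q0 runs 1, rem=14, I/O yield, promote→Q0. Q0=[P3,P2] Q1=[P1] Q2=[]
t=3-5: P3@Q0 runs 2, rem=7, quantum used, demote→Q1. Q0=[P2] Q1=[P1,P3] Q2=[]
t=5-6: P2@Q0 runs 1, rem=13, I/O yield, promote→Q0. Q0=[P2] Q1=[P1,P3] Q2=[]
t=6-7: P2@Q0 runs 1, rem=12, I/O yield, promote→Q0. Q0=[P2] Q1=[P1,P3] Q2=[]
t=7-8: P2@Q0 runs 1, rem=11, I/O yield, promote→Q0. Q0=[P2] Q1=[P1,P3] Q2=[]
t=8-9: P2@Q0 runs 1, rem=10, I/O yield, promote→Q0. Q0=[P2] Q1=[P1,P3] Q2=[]
t=9-10: P2@Q0 runs 1, rem=9, I/O yield, promote→Q0. Q0=[P2] Q1=[P1,P3] Q2=[]
t=10-11: P2@Q0 runs 1, rem=8, I/O yield, promote→Q0. Q0=[P2] Q1=[P1,P3] Q2=[]
t=11-12: P2@Q0 runs 1, rem=7, I/O yield, promote→Q0. Q0=[P2] Q1=[P1,P3] Q2=[]
t=12-13: P2@Q0 runs 1, rem=6, I/O yield, promote→Q0. Q0=[P2] Q1=[P1,P3] Q2=[]
t=13-14: P2@Q0 runs 1, rem=5, I/O yield, promote→Q0. Q0=[P2] Q1=[P1,P3] Q2=[]
t=14-15: P2@Q0 runs 1, rem=4, I/O yield, promote→Q0. Q0=[P2] Q1=[P1,P3] Q2=[]
t=15-16: P2@Q0 runs 1, rem=3, I/O yield, promote→Q0. Q0=[P2] Q1=[P1,P3] Q2=[]
t=16-17: P2@Q0 runs 1, rem=2, I/O yield, promote→Q0. Q0=[P2] Q1=[P1,P3] Q2=[]
t=17-18: P2@Q0 runs 1, rem=1, I/O yield, promote→Q0. Q0=[P2] Q1=[P1,P3] Q2=[]
t=18-19: P2@Q0 runs 1, rem=0, completes. Q0=[] Q1=[P1,P3] Q2=[]
t=19-25: P1@Q1 runs 6, rem=7, quantum used, demote→Q2. Q0=[] Q1=[P3] Q2=[P1]
t=25-31: P3@Q1 runs 6, rem=1, quantum used, demote→Q2. Q0=[] Q1=[] Q2=[P1,P3]
t=31-38: P1@Q2 runs 7, rem=0, completes. Q0=[] Q1=[] Q2=[P3]
t=38-39: P3@Q2 runs 1, rem=0, completes. Q0=[] Q1=[] Q2=[]

Answer: P1(0-2) P2(2-3) P3(3-5) P2(5-6) P2(6-7) P2(7-8) P2(8-9) P2(9-10) P2(10-11) P2(11-12) P2(12-13) P2(13-14) P2(14-15) P2(15-16) P2(16-17) P2(17-18) P2(18-19) P1(19-25) P3(25-31) P1(31-38) P3(38-39)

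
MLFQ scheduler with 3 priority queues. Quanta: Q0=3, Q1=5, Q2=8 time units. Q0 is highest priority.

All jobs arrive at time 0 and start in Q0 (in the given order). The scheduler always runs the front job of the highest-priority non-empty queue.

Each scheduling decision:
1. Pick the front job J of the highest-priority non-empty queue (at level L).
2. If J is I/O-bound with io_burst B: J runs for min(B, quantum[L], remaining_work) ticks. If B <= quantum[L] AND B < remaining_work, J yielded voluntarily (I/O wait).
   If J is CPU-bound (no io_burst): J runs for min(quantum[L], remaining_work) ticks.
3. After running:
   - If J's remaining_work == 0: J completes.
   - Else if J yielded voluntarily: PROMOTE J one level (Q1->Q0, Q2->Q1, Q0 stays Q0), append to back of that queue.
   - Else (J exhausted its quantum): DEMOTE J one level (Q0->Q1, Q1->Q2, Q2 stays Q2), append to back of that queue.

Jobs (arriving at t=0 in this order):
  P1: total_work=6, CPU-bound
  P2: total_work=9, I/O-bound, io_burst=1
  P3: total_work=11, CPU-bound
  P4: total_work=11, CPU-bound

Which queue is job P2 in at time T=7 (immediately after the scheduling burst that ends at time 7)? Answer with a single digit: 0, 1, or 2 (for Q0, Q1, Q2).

Answer: 0

Derivation:
t=0-3: P1@Q0 runs 3, rem=3, quantum used, demote→Q1. Q0=[P2,P3,P4] Q1=[P1] Q2=[]
t=3-4: P2@Q0 runs 1, rem=8, I/O yield, promote→Q0. Q0=[P3,P4,P2] Q1=[P1] Q2=[]
t=4-7: P3@Q0 runs 3, rem=8, quantum used, demote→Q1. Q0=[P4,P2] Q1=[P1,P3] Q2=[]
t=7-10: P4@Q0 runs 3, rem=8, quantum used, demote→Q1. Q0=[P2] Q1=[P1,P3,P4] Q2=[]
t=10-11: P2@Q0 runs 1, rem=7, I/O yield, promote→Q0. Q0=[P2] Q1=[P1,P3,P4] Q2=[]
t=11-12: P2@Q0 runs 1, rem=6, I/O yield, promote→Q0. Q0=[P2] Q1=[P1,P3,P4] Q2=[]
t=12-13: P2@Q0 runs 1, rem=5, I/O yield, promote→Q0. Q0=[P2] Q1=[P1,P3,P4] Q2=[]
t=13-14: P2@Q0 runs 1, rem=4, I/O yield, promote→Q0. Q0=[P2] Q1=[P1,P3,P4] Q2=[]
t=14-15: P2@Q0 runs 1, rem=3, I/O yield, promote→Q0. Q0=[P2] Q1=[P1,P3,P4] Q2=[]
t=15-16: P2@Q0 runs 1, rem=2, I/O yield, promote→Q0. Q0=[P2] Q1=[P1,P3,P4] Q2=[]
t=16-17: P2@Q0 runs 1, rem=1, I/O yield, promote→Q0. Q0=[P2] Q1=[P1,P3,P4] Q2=[]
t=17-18: P2@Q0 runs 1, rem=0, completes. Q0=[] Q1=[P1,P3,P4] Q2=[]
t=18-21: P1@Q1 runs 3, rem=0, completes. Q0=[] Q1=[P3,P4] Q2=[]
t=21-26: P3@Q1 runs 5, rem=3, quantum used, demote→Q2. Q0=[] Q1=[P4] Q2=[P3]
t=26-31: P4@Q1 runs 5, rem=3, quantum used, demote→Q2. Q0=[] Q1=[] Q2=[P3,P4]
t=31-34: P3@Q2 runs 3, rem=0, completes. Q0=[] Q1=[] Q2=[P4]
t=34-37: P4@Q2 runs 3, rem=0, completes. Q0=[] Q1=[] Q2=[]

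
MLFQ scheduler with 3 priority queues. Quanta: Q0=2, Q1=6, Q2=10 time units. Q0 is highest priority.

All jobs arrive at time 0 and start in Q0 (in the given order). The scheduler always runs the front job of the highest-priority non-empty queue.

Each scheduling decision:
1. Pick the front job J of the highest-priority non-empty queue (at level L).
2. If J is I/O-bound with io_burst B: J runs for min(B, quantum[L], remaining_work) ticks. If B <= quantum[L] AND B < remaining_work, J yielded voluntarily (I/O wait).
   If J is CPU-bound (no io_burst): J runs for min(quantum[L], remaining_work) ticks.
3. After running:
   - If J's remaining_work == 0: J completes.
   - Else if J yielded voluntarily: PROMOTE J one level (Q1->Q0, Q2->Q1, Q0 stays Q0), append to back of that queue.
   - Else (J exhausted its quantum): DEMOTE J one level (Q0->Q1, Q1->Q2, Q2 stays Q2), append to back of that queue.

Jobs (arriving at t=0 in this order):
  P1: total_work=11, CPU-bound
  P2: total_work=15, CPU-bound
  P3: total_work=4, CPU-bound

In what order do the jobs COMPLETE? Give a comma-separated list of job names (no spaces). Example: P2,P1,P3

t=0-2: P1@Q0 runs 2, rem=9, quantum used, demote→Q1. Q0=[P2,P3] Q1=[P1] Q2=[]
t=2-4: P2@Q0 runs 2, rem=13, quantum used, demote→Q1. Q0=[P3] Q1=[P1,P2] Q2=[]
t=4-6: P3@Q0 runs 2, rem=2, quantum used, demote→Q1. Q0=[] Q1=[P1,P2,P3] Q2=[]
t=6-12: P1@Q1 runs 6, rem=3, quantum used, demote→Q2. Q0=[] Q1=[P2,P3] Q2=[P1]
t=12-18: P2@Q1 runs 6, rem=7, quantum used, demote→Q2. Q0=[] Q1=[P3] Q2=[P1,P2]
t=18-20: P3@Q1 runs 2, rem=0, completes. Q0=[] Q1=[] Q2=[P1,P2]
t=20-23: P1@Q2 runs 3, rem=0, completes. Q0=[] Q1=[] Q2=[P2]
t=23-30: P2@Q2 runs 7, rem=0, completes. Q0=[] Q1=[] Q2=[]

Answer: P3,P1,P2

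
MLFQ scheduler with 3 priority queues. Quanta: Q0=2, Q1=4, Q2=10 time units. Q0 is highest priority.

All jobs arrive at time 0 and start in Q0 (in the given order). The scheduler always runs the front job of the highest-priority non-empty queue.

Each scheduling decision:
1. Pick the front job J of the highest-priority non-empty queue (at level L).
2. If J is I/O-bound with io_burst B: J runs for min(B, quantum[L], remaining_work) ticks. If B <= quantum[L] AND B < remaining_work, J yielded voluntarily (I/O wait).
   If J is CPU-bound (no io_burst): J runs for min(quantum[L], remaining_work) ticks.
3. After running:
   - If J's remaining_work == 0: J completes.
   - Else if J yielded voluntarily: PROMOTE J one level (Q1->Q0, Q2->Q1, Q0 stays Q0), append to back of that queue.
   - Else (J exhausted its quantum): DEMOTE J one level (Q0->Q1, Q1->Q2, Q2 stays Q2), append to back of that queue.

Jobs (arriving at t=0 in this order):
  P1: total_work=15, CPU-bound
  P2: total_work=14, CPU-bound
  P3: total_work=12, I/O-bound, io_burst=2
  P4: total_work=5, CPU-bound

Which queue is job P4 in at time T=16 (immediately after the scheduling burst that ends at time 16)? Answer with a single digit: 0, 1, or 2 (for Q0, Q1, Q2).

Answer: 1

Derivation:
t=0-2: P1@Q0 runs 2, rem=13, quantum used, demote→Q1. Q0=[P2,P3,P4] Q1=[P1] Q2=[]
t=2-4: P2@Q0 runs 2, rem=12, quantum used, demote→Q1. Q0=[P3,P4] Q1=[P1,P2] Q2=[]
t=4-6: P3@Q0 runs 2, rem=10, I/O yield, promote→Q0. Q0=[P4,P3] Q1=[P1,P2] Q2=[]
t=6-8: P4@Q0 runs 2, rem=3, quantum used, demote→Q1. Q0=[P3] Q1=[P1,P2,P4] Q2=[]
t=8-10: P3@Q0 runs 2, rem=8, I/O yield, promote→Q0. Q0=[P3] Q1=[P1,P2,P4] Q2=[]
t=10-12: P3@Q0 runs 2, rem=6, I/O yield, promote→Q0. Q0=[P3] Q1=[P1,P2,P4] Q2=[]
t=12-14: P3@Q0 runs 2, rem=4, I/O yield, promote→Q0. Q0=[P3] Q1=[P1,P2,P4] Q2=[]
t=14-16: P3@Q0 runs 2, rem=2, I/O yield, promote→Q0. Q0=[P3] Q1=[P1,P2,P4] Q2=[]
t=16-18: P3@Q0 runs 2, rem=0, completes. Q0=[] Q1=[P1,P2,P4] Q2=[]
t=18-22: P1@Q1 runs 4, rem=9, quantum used, demote→Q2. Q0=[] Q1=[P2,P4] Q2=[P1]
t=22-26: P2@Q1 runs 4, rem=8, quantum used, demote→Q2. Q0=[] Q1=[P4] Q2=[P1,P2]
t=26-29: P4@Q1 runs 3, rem=0, completes. Q0=[] Q1=[] Q2=[P1,P2]
t=29-38: P1@Q2 runs 9, rem=0, completes. Q0=[] Q1=[] Q2=[P2]
t=38-46: P2@Q2 runs 8, rem=0, completes. Q0=[] Q1=[] Q2=[]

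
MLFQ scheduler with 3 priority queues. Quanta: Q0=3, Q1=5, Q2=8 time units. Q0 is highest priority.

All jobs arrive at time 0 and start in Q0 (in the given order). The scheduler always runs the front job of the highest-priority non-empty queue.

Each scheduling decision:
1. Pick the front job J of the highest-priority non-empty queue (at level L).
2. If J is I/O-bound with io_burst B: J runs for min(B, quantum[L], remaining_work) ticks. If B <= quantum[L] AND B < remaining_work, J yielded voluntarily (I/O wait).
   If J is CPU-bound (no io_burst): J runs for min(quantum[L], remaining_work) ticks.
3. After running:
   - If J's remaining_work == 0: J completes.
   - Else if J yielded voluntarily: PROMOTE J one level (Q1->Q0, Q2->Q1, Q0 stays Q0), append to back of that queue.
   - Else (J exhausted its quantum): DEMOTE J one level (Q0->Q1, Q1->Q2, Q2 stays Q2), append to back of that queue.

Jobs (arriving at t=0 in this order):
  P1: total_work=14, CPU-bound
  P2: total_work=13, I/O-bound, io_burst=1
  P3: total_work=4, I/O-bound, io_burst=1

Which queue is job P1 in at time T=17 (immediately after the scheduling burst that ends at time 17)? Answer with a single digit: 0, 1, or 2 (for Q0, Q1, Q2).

t=0-3: P1@Q0 runs 3, rem=11, quantum used, demote→Q1. Q0=[P2,P3] Q1=[P1] Q2=[]
t=3-4: P2@Q0 runs 1, rem=12, I/O yield, promote→Q0. Q0=[P3,P2] Q1=[P1] Q2=[]
t=4-5: P3@Q0 runs 1, rem=3, I/O yield, promote→Q0. Q0=[P2,P3] Q1=[P1] Q2=[]
t=5-6: P2@Q0 runs 1, rem=11, I/O yield, promote→Q0. Q0=[P3,P2] Q1=[P1] Q2=[]
t=6-7: P3@Q0 runs 1, rem=2, I/O yield, promote→Q0. Q0=[P2,P3] Q1=[P1] Q2=[]
t=7-8: P2@Q0 runs 1, rem=10, I/O yield, promote→Q0. Q0=[P3,P2] Q1=[P1] Q2=[]
t=8-9: P3@Q0 runs 1, rem=1, I/O yield, promote→Q0. Q0=[P2,P3] Q1=[P1] Q2=[]
t=9-10: P2@Q0 runs 1, rem=9, I/O yield, promote→Q0. Q0=[P3,P2] Q1=[P1] Q2=[]
t=10-11: P3@Q0 runs 1, rem=0, completes. Q0=[P2] Q1=[P1] Q2=[]
t=11-12: P2@Q0 runs 1, rem=8, I/O yield, promote→Q0. Q0=[P2] Q1=[P1] Q2=[]
t=12-13: P2@Q0 runs 1, rem=7, I/O yield, promote→Q0. Q0=[P2] Q1=[P1] Q2=[]
t=13-14: P2@Q0 runs 1, rem=6, I/O yield, promote→Q0. Q0=[P2] Q1=[P1] Q2=[]
t=14-15: P2@Q0 runs 1, rem=5, I/O yield, promote→Q0. Q0=[P2] Q1=[P1] Q2=[]
t=15-16: P2@Q0 runs 1, rem=4, I/O yield, promote→Q0. Q0=[P2] Q1=[P1] Q2=[]
t=16-17: P2@Q0 runs 1, rem=3, I/O yield, promote→Q0. Q0=[P2] Q1=[P1] Q2=[]
t=17-18: P2@Q0 runs 1, rem=2, I/O yield, promote→Q0. Q0=[P2] Q1=[P1] Q2=[]
t=18-19: P2@Q0 runs 1, rem=1, I/O yield, promote→Q0. Q0=[P2] Q1=[P1] Q2=[]
t=19-20: P2@Q0 runs 1, rem=0, completes. Q0=[] Q1=[P1] Q2=[]
t=20-25: P1@Q1 runs 5, rem=6, quantum used, demote→Q2. Q0=[] Q1=[] Q2=[P1]
t=25-31: P1@Q2 runs 6, rem=0, completes. Q0=[] Q1=[] Q2=[]

Answer: 1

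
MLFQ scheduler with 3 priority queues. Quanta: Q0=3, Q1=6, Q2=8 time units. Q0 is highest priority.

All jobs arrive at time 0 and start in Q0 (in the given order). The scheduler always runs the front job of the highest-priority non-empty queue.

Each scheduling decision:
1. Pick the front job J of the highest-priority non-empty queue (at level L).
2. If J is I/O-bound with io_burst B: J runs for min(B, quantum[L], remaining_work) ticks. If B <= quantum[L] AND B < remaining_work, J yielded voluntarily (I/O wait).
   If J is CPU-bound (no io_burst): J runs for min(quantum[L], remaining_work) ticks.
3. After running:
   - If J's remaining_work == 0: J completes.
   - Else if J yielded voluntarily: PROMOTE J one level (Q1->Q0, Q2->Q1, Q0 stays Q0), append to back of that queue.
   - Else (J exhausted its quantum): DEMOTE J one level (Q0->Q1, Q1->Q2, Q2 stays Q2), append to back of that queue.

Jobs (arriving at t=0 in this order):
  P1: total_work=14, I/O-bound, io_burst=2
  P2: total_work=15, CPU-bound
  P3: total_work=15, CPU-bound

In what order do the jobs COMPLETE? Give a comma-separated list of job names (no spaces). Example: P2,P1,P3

t=0-2: P1@Q0 runs 2, rem=12, I/O yield, promote→Q0. Q0=[P2,P3,P1] Q1=[] Q2=[]
t=2-5: P2@Q0 runs 3, rem=12, quantum used, demote→Q1. Q0=[P3,P1] Q1=[P2] Q2=[]
t=5-8: P3@Q0 runs 3, rem=12, quantum used, demote→Q1. Q0=[P1] Q1=[P2,P3] Q2=[]
t=8-10: P1@Q0 runs 2, rem=10, I/O yield, promote→Q0. Q0=[P1] Q1=[P2,P3] Q2=[]
t=10-12: P1@Q0 runs 2, rem=8, I/O yield, promote→Q0. Q0=[P1] Q1=[P2,P3] Q2=[]
t=12-14: P1@Q0 runs 2, rem=6, I/O yield, promote→Q0. Q0=[P1] Q1=[P2,P3] Q2=[]
t=14-16: P1@Q0 runs 2, rem=4, I/O yield, promote→Q0. Q0=[P1] Q1=[P2,P3] Q2=[]
t=16-18: P1@Q0 runs 2, rem=2, I/O yield, promote→Q0. Q0=[P1] Q1=[P2,P3] Q2=[]
t=18-20: P1@Q0 runs 2, rem=0, completes. Q0=[] Q1=[P2,P3] Q2=[]
t=20-26: P2@Q1 runs 6, rem=6, quantum used, demote→Q2. Q0=[] Q1=[P3] Q2=[P2]
t=26-32: P3@Q1 runs 6, rem=6, quantum used, demote→Q2. Q0=[] Q1=[] Q2=[P2,P3]
t=32-38: P2@Q2 runs 6, rem=0, completes. Q0=[] Q1=[] Q2=[P3]
t=38-44: P3@Q2 runs 6, rem=0, completes. Q0=[] Q1=[] Q2=[]

Answer: P1,P2,P3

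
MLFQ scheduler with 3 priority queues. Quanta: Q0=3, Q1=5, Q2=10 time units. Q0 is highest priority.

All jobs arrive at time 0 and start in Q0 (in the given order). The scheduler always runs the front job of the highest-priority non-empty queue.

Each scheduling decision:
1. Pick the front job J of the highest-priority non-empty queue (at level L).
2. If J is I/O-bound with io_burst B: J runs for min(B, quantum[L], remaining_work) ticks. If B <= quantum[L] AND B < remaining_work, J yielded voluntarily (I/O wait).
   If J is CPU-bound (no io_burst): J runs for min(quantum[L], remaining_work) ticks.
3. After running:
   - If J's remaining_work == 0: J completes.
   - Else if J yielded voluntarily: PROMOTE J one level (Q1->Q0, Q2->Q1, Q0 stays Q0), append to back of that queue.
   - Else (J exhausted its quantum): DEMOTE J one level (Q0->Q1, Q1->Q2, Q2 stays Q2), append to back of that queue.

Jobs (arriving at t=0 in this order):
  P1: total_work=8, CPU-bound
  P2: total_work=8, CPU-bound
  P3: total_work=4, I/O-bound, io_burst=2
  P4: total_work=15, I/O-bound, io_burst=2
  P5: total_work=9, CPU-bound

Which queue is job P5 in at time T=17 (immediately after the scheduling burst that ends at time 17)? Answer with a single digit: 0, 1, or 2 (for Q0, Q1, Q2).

t=0-3: P1@Q0 runs 3, rem=5, quantum used, demote→Q1. Q0=[P2,P3,P4,P5] Q1=[P1] Q2=[]
t=3-6: P2@Q0 runs 3, rem=5, quantum used, demote→Q1. Q0=[P3,P4,P5] Q1=[P1,P2] Q2=[]
t=6-8: P3@Q0 runs 2, rem=2, I/O yield, promote→Q0. Q0=[P4,P5,P3] Q1=[P1,P2] Q2=[]
t=8-10: P4@Q0 runs 2, rem=13, I/O yield, promote→Q0. Q0=[P5,P3,P4] Q1=[P1,P2] Q2=[]
t=10-13: P5@Q0 runs 3, rem=6, quantum used, demote→Q1. Q0=[P3,P4] Q1=[P1,P2,P5] Q2=[]
t=13-15: P3@Q0 runs 2, rem=0, completes. Q0=[P4] Q1=[P1,P2,P5] Q2=[]
t=15-17: P4@Q0 runs 2, rem=11, I/O yield, promote→Q0. Q0=[P4] Q1=[P1,P2,P5] Q2=[]
t=17-19: P4@Q0 runs 2, rem=9, I/O yield, promote→Q0. Q0=[P4] Q1=[P1,P2,P5] Q2=[]
t=19-21: P4@Q0 runs 2, rem=7, I/O yield, promote→Q0. Q0=[P4] Q1=[P1,P2,P5] Q2=[]
t=21-23: P4@Q0 runs 2, rem=5, I/O yield, promote→Q0. Q0=[P4] Q1=[P1,P2,P5] Q2=[]
t=23-25: P4@Q0 runs 2, rem=3, I/O yield, promote→Q0. Q0=[P4] Q1=[P1,P2,P5] Q2=[]
t=25-27: P4@Q0 runs 2, rem=1, I/O yield, promote→Q0. Q0=[P4] Q1=[P1,P2,P5] Q2=[]
t=27-28: P4@Q0 runs 1, rem=0, completes. Q0=[] Q1=[P1,P2,P5] Q2=[]
t=28-33: P1@Q1 runs 5, rem=0, completes. Q0=[] Q1=[P2,P5] Q2=[]
t=33-38: P2@Q1 runs 5, rem=0, completes. Q0=[] Q1=[P5] Q2=[]
t=38-43: P5@Q1 runs 5, rem=1, quantum used, demote→Q2. Q0=[] Q1=[] Q2=[P5]
t=43-44: P5@Q2 runs 1, rem=0, completes. Q0=[] Q1=[] Q2=[]

Answer: 1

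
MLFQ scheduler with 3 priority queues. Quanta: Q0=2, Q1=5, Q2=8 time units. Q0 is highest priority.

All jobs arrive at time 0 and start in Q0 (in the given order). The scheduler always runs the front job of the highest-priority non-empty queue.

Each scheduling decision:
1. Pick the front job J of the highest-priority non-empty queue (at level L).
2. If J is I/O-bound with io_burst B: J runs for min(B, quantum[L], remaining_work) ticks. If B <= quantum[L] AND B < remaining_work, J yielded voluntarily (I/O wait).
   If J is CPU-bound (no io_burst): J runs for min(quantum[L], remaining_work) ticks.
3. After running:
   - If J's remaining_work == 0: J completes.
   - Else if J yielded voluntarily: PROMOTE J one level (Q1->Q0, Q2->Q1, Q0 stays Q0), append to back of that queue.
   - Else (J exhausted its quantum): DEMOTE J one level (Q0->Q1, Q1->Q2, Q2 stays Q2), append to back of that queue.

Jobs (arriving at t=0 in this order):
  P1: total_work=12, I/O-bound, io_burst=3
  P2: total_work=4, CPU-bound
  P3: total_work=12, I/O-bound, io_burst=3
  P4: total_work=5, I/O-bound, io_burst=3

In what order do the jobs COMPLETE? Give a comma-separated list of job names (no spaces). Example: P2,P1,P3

t=0-2: P1@Q0 runs 2, rem=10, quantum used, demote→Q1. Q0=[P2,P3,P4] Q1=[P1] Q2=[]
t=2-4: P2@Q0 runs 2, rem=2, quantum used, demote→Q1. Q0=[P3,P4] Q1=[P1,P2] Q2=[]
t=4-6: P3@Q0 runs 2, rem=10, quantum used, demote→Q1. Q0=[P4] Q1=[P1,P2,P3] Q2=[]
t=6-8: P4@Q0 runs 2, rem=3, quantum used, demote→Q1. Q0=[] Q1=[P1,P2,P3,P4] Q2=[]
t=8-11: P1@Q1 runs 3, rem=7, I/O yield, promote→Q0. Q0=[P1] Q1=[P2,P3,P4] Q2=[]
t=11-13: P1@Q0 runs 2, rem=5, quantum used, demote→Q1. Q0=[] Q1=[P2,P3,P4,P1] Q2=[]
t=13-15: P2@Q1 runs 2, rem=0, completes. Q0=[] Q1=[P3,P4,P1] Q2=[]
t=15-18: P3@Q1 runs 3, rem=7, I/O yield, promote→Q0. Q0=[P3] Q1=[P4,P1] Q2=[]
t=18-20: P3@Q0 runs 2, rem=5, quantum used, demote→Q1. Q0=[] Q1=[P4,P1,P3] Q2=[]
t=20-23: P4@Q1 runs 3, rem=0, completes. Q0=[] Q1=[P1,P3] Q2=[]
t=23-26: P1@Q1 runs 3, rem=2, I/O yield, promote→Q0. Q0=[P1] Q1=[P3] Q2=[]
t=26-28: P1@Q0 runs 2, rem=0, completes. Q0=[] Q1=[P3] Q2=[]
t=28-31: P3@Q1 runs 3, rem=2, I/O yield, promote→Q0. Q0=[P3] Q1=[] Q2=[]
t=31-33: P3@Q0 runs 2, rem=0, completes. Q0=[] Q1=[] Q2=[]

Answer: P2,P4,P1,P3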